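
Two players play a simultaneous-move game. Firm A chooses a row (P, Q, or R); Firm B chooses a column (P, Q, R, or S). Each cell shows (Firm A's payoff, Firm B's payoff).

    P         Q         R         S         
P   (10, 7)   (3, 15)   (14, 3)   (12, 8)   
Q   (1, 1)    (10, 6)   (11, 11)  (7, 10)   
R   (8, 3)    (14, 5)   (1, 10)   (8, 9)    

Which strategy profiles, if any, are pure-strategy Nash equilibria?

None

A profile is a Nash equilibrium when each player is best-responding to the other.
Firm A's best responses — vs P: P (payoff 10); vs Q: R (payoff 14); vs R: P (payoff 14); vs S: P (payoff 12).
Firm B's best responses — vs P: Q (payoff 15); vs Q: R (payoff 11); vs R: R (payoff 10).
No cell has both players best-responding. For instance, Firm A's best reply to R is P, but against P Firm B prefers Q over R.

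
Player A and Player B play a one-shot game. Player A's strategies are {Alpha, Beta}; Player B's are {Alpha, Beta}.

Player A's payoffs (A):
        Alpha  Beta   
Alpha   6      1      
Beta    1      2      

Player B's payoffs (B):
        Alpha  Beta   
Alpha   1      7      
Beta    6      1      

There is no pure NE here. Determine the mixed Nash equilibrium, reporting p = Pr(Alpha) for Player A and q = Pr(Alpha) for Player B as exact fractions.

In a mixed NE each player is indifferent between their pure strategies, so the opponent's mix sets the indifference.
Player B indifferent between Alpha and Beta: p·1 + (1−p)·6 = p·7 + (1−p)·1 ⟹ 6 + (-5)p = 1 + 6p ⟹ p = 5/11.
Player A indifferent between Alpha and Beta: q·6 + (1−q)·1 = q·1 + (1−q)·2 ⟹ 1 + 5q = 2 + (-1)q ⟹ q = 1/6.

p = 5/11, q = 1/6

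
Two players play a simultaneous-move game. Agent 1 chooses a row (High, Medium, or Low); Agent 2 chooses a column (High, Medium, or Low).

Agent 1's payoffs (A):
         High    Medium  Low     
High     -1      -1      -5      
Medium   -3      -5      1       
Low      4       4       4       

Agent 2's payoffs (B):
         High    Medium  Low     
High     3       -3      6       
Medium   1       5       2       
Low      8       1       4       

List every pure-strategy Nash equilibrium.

Check mutual best responses: a cell is a NE iff neither player can gain by unilaterally deviating.
Agent 1's best responses — vs High: Low (payoff 4); vs Medium: Low (payoff 4); vs Low: Low (payoff 4).
Agent 2's best responses — vs High: Low (payoff 6); vs Medium: Medium (payoff 5); vs Low: High (payoff 8).
The only mutual best response is (Low, High); neither player gains by switching there.

(Low, High)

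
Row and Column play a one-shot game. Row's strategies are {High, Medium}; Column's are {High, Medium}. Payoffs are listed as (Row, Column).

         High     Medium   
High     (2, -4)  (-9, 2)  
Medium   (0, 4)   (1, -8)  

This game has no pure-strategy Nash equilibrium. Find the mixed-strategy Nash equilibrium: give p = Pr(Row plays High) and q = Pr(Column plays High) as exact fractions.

Each player's mixing probability is pinned down by making the *other* player indifferent.
Column indifferent between High and Medium: p·(-4) + (1−p)·4 = p·2 + (1−p)·(-8) ⟹ 4 + (-8)p = (-8) + 10p ⟹ p = 2/3.
Row indifferent between High and Medium: q·2 + (1−q)·(-9) = q·0 + (1−q)·1 ⟹ (-9) + 11q = 1 + (-1)q ⟹ q = 5/6.

p = 2/3, q = 5/6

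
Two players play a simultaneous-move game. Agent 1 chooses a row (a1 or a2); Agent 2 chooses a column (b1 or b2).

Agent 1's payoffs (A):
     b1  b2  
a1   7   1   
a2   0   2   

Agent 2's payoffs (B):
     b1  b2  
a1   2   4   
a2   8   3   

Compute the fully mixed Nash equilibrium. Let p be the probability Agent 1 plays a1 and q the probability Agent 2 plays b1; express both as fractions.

p = 5/7, q = 1/8

Each player's mixing probability is pinned down by making the *other* player indifferent.
Agent 2 indifferent between b1 and b2: p·2 + (1−p)·8 = p·4 + (1−p)·3 ⟹ 8 + (-6)p = 3 + 1p ⟹ p = 5/7.
Agent 1 indifferent between a1 and a2: q·7 + (1−q)·1 = q·0 + (1−q)·2 ⟹ 1 + 6q = 2 + (-2)q ⟹ q = 1/8.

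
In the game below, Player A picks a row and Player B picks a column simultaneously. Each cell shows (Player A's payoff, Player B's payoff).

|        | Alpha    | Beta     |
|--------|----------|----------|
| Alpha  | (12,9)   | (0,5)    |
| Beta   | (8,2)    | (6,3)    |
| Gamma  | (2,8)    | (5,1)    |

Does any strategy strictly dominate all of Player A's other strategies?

Check whether one of Player A's strategies beats all alternatives regardless of what the opponent does.
Alpha is not dominant: against Beta, Beta gives 6 > 0.
Beta is not dominant: against Alpha, Alpha gives 12 > 8.
Gamma is not dominant: against Alpha, Alpha gives 12 > 2.
No single strategy is best against every opponent action.

None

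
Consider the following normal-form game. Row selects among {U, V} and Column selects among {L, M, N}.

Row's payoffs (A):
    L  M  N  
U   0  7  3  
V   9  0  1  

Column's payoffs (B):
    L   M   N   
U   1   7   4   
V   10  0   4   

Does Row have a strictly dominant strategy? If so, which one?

None

A strategy is strictly dominant if it gives Row a strictly higher payoff than every other strategy, against every choice by the opponent.
U is not dominant: against L, V gives 9 > 0.
V is not dominant: against M, U gives 7 > 0.
No single strategy is best against every opponent action.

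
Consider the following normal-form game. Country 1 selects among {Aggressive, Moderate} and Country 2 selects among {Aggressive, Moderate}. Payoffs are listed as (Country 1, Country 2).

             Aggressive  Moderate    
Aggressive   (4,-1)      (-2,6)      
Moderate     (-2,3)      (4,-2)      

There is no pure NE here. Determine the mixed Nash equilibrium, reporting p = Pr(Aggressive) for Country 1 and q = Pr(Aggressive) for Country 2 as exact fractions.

Each player's mixing probability is pinned down by making the *other* player indifferent.
Country 2 indifferent between Aggressive and Moderate: p·(-1) + (1−p)·3 = p·6 + (1−p)·(-2) ⟹ 3 + (-4)p = (-2) + 8p ⟹ p = 5/12.
Country 1 indifferent between Aggressive and Moderate: q·4 + (1−q)·(-2) = q·(-2) + (1−q)·4 ⟹ (-2) + 6q = 4 + (-6)q ⟹ q = 1/2.

p = 5/12, q = 1/2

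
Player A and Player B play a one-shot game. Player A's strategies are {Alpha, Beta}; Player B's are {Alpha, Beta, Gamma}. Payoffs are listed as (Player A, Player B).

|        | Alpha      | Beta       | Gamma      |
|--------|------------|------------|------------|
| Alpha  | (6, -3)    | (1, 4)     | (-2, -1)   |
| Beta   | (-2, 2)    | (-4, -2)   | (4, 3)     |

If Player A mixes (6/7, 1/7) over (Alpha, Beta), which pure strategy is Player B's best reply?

Compute Player B's expected payoff from each pure strategy against the given mix.
Alpha: (6/7)·(-3) + (1/7)·2 = -16/7
Beta: (6/7)·4 + (1/7)·(-2) = 22/7
Gamma: (6/7)·(-1) + (1/7)·3 = -3/7
Highest expected payoff is 22/7, from Beta.

Beta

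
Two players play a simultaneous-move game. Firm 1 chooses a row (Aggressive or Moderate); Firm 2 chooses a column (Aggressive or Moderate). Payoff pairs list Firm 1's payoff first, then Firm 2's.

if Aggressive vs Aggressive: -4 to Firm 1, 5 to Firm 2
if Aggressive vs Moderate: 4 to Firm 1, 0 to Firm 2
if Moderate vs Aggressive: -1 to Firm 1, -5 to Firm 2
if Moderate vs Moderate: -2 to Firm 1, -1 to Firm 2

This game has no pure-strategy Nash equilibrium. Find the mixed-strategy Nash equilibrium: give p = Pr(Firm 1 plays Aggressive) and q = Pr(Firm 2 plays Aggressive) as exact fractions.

In a mixed NE each player is indifferent between their pure strategies, so the opponent's mix sets the indifference.
Firm 2 indifferent between Aggressive and Moderate: p·5 + (1−p)·(-5) = p·0 + (1−p)·(-1) ⟹ (-5) + 10p = (-1) + 1p ⟹ p = 4/9.
Firm 1 indifferent between Aggressive and Moderate: q·(-4) + (1−q)·4 = q·(-1) + (1−q)·(-2) ⟹ 4 + (-8)q = (-2) + 1q ⟹ q = 2/3.

p = 4/9, q = 2/3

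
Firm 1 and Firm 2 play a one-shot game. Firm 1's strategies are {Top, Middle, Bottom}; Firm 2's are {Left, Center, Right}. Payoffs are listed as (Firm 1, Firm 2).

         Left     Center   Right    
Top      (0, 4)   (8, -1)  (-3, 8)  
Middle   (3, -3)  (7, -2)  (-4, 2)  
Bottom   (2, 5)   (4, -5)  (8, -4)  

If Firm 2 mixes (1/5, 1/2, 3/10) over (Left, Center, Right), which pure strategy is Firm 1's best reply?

Bottom

Compute Firm 1's expected payoff from each pure strategy against the given mix.
Top: (1/5)·0 + (1/2)·8 + (3/10)·(-3) = 31/10
Middle: (1/5)·3 + (1/2)·7 + (3/10)·(-4) = 29/10
Bottom: (1/5)·2 + (1/2)·4 + (3/10)·8 = 24/5
Highest expected payoff is 24/5, from Bottom.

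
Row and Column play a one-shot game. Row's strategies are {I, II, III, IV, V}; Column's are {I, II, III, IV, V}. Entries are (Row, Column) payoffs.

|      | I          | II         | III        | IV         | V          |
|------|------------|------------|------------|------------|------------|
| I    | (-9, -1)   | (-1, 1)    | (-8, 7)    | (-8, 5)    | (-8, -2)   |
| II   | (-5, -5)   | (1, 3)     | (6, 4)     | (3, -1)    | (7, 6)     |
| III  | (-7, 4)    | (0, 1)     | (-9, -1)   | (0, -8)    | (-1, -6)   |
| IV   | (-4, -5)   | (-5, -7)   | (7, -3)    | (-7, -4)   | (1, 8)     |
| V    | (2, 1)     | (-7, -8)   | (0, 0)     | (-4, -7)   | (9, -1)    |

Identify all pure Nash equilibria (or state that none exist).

A profile is a Nash equilibrium when each player is best-responding to the other.
Row's best responses — vs I: V (payoff 2); vs II: II (payoff 1); vs III: IV (payoff 7); vs IV: II (payoff 3); vs V: V (payoff 9).
Column's best responses — vs I: III (payoff 7); vs II: V (payoff 6); vs III: I (payoff 4); vs IV: V (payoff 8); vs V: I (payoff 1).
The only mutual best response is (V, I); neither player gains by switching there.

(V, I)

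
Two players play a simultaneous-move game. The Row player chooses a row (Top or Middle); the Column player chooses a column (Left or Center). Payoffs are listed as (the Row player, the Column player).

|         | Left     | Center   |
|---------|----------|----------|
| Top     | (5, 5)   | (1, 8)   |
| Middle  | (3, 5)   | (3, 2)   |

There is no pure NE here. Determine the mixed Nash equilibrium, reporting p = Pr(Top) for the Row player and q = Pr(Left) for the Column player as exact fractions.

In a mixed NE each player is indifferent between their pure strategies, so the opponent's mix sets the indifference.
The Column player indifferent between Left and Center: p·5 + (1−p)·5 = p·8 + (1−p)·2 ⟹ 5 + 0p = 2 + 6p ⟹ p = 1/2.
The Row player indifferent between Top and Middle: q·5 + (1−q)·1 = q·3 + (1−q)·3 ⟹ 1 + 4q = 3 + 0q ⟹ q = 1/2.

p = 1/2, q = 1/2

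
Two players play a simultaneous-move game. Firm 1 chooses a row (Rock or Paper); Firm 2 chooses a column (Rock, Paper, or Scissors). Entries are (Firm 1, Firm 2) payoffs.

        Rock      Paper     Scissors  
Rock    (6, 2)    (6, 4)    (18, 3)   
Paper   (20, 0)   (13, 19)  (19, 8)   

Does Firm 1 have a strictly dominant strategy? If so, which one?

Paper

A strategy is strictly dominant if it gives Firm 1 a strictly higher payoff than every other strategy, against every choice by the opponent.
Paper strictly dominates: vs Rock: 20 > 6; vs Paper: 13 > 6; vs Scissors: 19 > 18.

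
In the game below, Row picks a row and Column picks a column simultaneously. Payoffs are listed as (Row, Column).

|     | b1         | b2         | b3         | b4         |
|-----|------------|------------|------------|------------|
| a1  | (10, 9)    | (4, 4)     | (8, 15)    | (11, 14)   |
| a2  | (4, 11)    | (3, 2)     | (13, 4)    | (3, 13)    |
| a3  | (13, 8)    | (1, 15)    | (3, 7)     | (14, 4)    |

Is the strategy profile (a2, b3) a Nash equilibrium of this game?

No

Holding Column at b3: Row gets 13 from a2, versus 8 from a1, 3 from a3. No profitable deviation for Row.
Holding Row at a2: Column gets 4 from b3 but could get 13 by switching to b4. Column has a profitable deviation.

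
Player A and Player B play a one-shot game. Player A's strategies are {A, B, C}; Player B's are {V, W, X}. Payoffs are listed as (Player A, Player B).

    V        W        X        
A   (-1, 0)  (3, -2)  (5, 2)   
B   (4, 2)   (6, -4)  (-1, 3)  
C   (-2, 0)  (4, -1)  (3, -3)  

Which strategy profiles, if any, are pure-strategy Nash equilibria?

(A, X)

Check mutual best responses: a cell is a NE iff neither player can gain by unilaterally deviating.
Player A's best responses — vs V: B (payoff 4); vs W: B (payoff 6); vs X: A (payoff 5).
Player B's best responses — vs A: X (payoff 2); vs B: X (payoff 3); vs C: V (payoff 0).
The only mutual best response is (A, X); neither player gains by switching there.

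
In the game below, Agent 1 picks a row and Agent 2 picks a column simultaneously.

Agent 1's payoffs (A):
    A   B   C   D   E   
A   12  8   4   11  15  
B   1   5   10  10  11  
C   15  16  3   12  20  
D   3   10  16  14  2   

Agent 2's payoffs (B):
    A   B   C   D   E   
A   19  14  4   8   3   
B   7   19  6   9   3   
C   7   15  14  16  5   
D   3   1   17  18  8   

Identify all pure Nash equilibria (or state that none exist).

(D, D)

Check mutual best responses: a cell is a NE iff neither player can gain by unilaterally deviating.
Agent 1's best responses — vs A: C (payoff 15); vs B: C (payoff 16); vs C: D (payoff 16); vs D: D (payoff 14); vs E: C (payoff 20).
Agent 2's best responses — vs A: A (payoff 19); vs B: B (payoff 19); vs C: D (payoff 16); vs D: D (payoff 18).
The only mutual best response is (D, D); neither player gains by switching there.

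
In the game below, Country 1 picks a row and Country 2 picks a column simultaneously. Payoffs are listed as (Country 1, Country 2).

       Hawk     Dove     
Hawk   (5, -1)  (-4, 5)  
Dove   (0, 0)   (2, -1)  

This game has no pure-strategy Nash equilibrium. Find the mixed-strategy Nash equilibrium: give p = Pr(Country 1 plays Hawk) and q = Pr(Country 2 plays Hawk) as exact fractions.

p = 1/7, q = 6/11

Each player's mixing probability is pinned down by making the *other* player indifferent.
Country 2 indifferent between Hawk and Dove: p·(-1) + (1−p)·0 = p·5 + (1−p)·(-1) ⟹ 0 + (-1)p = (-1) + 6p ⟹ p = 1/7.
Country 1 indifferent between Hawk and Dove: q·5 + (1−q)·(-4) = q·0 + (1−q)·2 ⟹ (-4) + 9q = 2 + (-2)q ⟹ q = 6/11.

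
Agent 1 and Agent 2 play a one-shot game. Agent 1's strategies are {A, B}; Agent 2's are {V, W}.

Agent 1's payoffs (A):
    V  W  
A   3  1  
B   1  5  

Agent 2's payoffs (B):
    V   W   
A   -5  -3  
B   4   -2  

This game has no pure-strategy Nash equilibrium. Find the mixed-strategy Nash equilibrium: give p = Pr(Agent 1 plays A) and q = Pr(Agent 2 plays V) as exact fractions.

p = 3/4, q = 2/3

Each player's mixing probability is pinned down by making the *other* player indifferent.
Agent 2 indifferent between V and W: p·(-5) + (1−p)·4 = p·(-3) + (1−p)·(-2) ⟹ 4 + (-9)p = (-2) + (-1)p ⟹ p = 3/4.
Agent 1 indifferent between A and B: q·3 + (1−q)·1 = q·1 + (1−q)·5 ⟹ 1 + 2q = 5 + (-4)q ⟹ q = 2/3.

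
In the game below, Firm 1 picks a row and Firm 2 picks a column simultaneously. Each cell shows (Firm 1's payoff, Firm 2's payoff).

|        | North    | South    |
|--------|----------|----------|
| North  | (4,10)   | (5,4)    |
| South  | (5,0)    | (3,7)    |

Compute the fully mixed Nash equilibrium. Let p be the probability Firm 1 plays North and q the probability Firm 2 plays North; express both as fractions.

In a mixed NE each player is indifferent between their pure strategies, so the opponent's mix sets the indifference.
Firm 2 indifferent between North and South: p·10 + (1−p)·0 = p·4 + (1−p)·7 ⟹ 0 + 10p = 7 + (-3)p ⟹ p = 7/13.
Firm 1 indifferent between North and South: q·4 + (1−q)·5 = q·5 + (1−q)·3 ⟹ 5 + (-1)q = 3 + 2q ⟹ q = 2/3.

p = 7/13, q = 2/3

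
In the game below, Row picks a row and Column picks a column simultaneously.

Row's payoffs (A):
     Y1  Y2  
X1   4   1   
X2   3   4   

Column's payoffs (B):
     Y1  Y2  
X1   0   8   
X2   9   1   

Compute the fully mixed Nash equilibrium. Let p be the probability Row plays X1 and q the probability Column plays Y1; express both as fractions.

p = 1/2, q = 3/4

In a mixed NE each player is indifferent between their pure strategies, so the opponent's mix sets the indifference.
Column indifferent between Y1 and Y2: p·0 + (1−p)·9 = p·8 + (1−p)·1 ⟹ 9 + (-9)p = 1 + 7p ⟹ p = 1/2.
Row indifferent between X1 and X2: q·4 + (1−q)·1 = q·3 + (1−q)·4 ⟹ 1 + 3q = 4 + (-1)q ⟹ q = 3/4.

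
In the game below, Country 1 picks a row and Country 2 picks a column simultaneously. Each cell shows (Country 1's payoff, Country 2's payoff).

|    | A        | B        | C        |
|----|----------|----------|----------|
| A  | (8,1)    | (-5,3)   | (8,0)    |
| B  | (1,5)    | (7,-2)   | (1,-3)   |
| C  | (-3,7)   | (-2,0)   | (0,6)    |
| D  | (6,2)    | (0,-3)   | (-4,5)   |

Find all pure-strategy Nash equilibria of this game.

No pure-strategy Nash equilibrium

A profile is a Nash equilibrium when each player is best-responding to the other.
Country 1's best responses — vs A: A (payoff 8); vs B: B (payoff 7); vs C: A (payoff 8).
Country 2's best responses — vs A: B (payoff 3); vs B: A (payoff 5); vs C: A (payoff 7); vs D: C (payoff 5).
No cell has both players best-responding. For instance, Country 1's best reply to A is A, but against A Country 2 prefers B over A.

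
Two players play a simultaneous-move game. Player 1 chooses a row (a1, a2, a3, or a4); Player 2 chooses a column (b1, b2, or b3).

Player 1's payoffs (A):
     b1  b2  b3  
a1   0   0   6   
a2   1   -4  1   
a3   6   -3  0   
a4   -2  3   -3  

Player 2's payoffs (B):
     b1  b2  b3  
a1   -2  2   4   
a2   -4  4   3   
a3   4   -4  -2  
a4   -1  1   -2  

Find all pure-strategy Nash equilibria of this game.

(a1, b3), (a3, b1), and (a4, b2)

A profile is a Nash equilibrium when each player is best-responding to the other.
Player 1's best responses — vs b1: a3 (payoff 6); vs b2: a4 (payoff 3); vs b3: a1 (payoff 6).
Player 2's best responses — vs a1: b3 (payoff 4); vs a2: b2 (payoff 4); vs a3: b1 (payoff 4); vs a4: b2 (payoff 1).
Mutual best responses occur at (a1, b3), (a3, b1), and (a4, b2); at each, neither player gains by switching.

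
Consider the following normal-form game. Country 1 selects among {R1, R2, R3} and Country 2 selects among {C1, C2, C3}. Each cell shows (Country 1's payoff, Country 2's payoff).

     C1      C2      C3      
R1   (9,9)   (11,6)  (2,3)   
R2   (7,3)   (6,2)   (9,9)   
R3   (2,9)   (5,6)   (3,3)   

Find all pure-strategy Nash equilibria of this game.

(R1, C1) and (R2, C3)

Find each player's best response to every opponent strategy; NE are the intersections.
Country 1's best responses — vs C1: R1 (payoff 9); vs C2: R1 (payoff 11); vs C3: R2 (payoff 9).
Country 2's best responses — vs R1: C1 (payoff 9); vs R2: C3 (payoff 9); vs R3: C1 (payoff 9).
Mutual best responses occur at (R1, C1) and (R2, C3); at each, neither player gains by switching.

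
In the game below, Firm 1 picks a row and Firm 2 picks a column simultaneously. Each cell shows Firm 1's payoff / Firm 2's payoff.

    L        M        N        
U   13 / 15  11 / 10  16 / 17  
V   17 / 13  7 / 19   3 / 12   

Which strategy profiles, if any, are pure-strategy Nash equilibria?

Find each player's best response to every opponent strategy; NE are the intersections.
Firm 1's best responses — vs L: V (payoff 17); vs M: U (payoff 11); vs N: U (payoff 16).
Firm 2's best responses — vs U: N (payoff 17); vs V: M (payoff 19).
The only mutual best response is (U, N); neither player gains by switching there.

(U, N)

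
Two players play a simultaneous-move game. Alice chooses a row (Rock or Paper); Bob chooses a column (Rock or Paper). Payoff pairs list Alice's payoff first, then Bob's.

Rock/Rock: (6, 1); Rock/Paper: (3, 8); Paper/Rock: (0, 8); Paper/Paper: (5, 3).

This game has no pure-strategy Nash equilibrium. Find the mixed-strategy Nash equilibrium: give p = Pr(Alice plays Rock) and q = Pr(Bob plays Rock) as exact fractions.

In a mixed NE each player is indifferent between their pure strategies, so the opponent's mix sets the indifference.
Bob indifferent between Rock and Paper: p·1 + (1−p)·8 = p·8 + (1−p)·3 ⟹ 8 + (-7)p = 3 + 5p ⟹ p = 5/12.
Alice indifferent between Rock and Paper: q·6 + (1−q)·3 = q·0 + (1−q)·5 ⟹ 3 + 3q = 5 + (-5)q ⟹ q = 1/4.

p = 5/12, q = 1/4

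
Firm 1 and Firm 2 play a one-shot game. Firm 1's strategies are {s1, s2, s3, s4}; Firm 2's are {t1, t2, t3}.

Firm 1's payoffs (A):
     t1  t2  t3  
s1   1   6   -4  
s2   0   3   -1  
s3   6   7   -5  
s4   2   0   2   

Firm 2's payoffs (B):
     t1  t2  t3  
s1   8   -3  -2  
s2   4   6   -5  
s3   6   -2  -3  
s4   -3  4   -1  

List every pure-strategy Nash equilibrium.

A profile is a Nash equilibrium when each player is best-responding to the other.
Firm 1's best responses — vs t1: s3 (payoff 6); vs t2: s3 (payoff 7); vs t3: s4 (payoff 2).
Firm 2's best responses — vs s1: t1 (payoff 8); vs s2: t2 (payoff 6); vs s3: t1 (payoff 6); vs s4: t2 (payoff 4).
The only mutual best response is (s3, t1); neither player gains by switching there.

(s3, t1)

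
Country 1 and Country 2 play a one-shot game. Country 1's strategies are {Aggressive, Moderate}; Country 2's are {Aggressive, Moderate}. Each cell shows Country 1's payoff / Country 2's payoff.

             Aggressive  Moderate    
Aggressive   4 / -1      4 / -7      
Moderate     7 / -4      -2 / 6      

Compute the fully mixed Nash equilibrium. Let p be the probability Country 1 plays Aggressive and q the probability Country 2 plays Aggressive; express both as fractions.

Each player's mixing probability is pinned down by making the *other* player indifferent.
Country 2 indifferent between Aggressive and Moderate: p·(-1) + (1−p)·(-4) = p·(-7) + (1−p)·6 ⟹ (-4) + 3p = 6 + (-13)p ⟹ p = 5/8.
Country 1 indifferent between Aggressive and Moderate: q·4 + (1−q)·4 = q·7 + (1−q)·(-2) ⟹ 4 + 0q = (-2) + 9q ⟹ q = 2/3.

p = 5/8, q = 2/3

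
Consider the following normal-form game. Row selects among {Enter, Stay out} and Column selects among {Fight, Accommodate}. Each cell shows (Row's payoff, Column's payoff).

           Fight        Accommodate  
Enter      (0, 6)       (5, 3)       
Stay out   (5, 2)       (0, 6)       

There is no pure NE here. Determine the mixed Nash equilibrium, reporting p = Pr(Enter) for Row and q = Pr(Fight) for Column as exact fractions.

p = 4/7, q = 1/2

In a mixed NE each player is indifferent between their pure strategies, so the opponent's mix sets the indifference.
Column indifferent between Fight and Accommodate: p·6 + (1−p)·2 = p·3 + (1−p)·6 ⟹ 2 + 4p = 6 + (-3)p ⟹ p = 4/7.
Row indifferent between Enter and Stay out: q·0 + (1−q)·5 = q·5 + (1−q)·0 ⟹ 5 + (-5)q = 0 + 5q ⟹ q = 1/2.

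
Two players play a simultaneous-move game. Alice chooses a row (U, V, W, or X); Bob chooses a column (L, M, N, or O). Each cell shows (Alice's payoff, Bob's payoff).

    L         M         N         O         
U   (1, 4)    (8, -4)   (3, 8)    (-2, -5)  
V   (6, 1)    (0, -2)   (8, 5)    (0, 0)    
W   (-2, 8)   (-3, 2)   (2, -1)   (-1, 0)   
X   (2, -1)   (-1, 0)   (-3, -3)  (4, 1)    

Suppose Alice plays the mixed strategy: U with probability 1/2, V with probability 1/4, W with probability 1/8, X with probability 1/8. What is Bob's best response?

N

Bob's best reply maximizes expected payoff against the mix.
L: (1/2)·4 + (1/4)·1 + (1/8)·8 + (1/8)·(-1) = 25/8
M: (1/2)·(-4) + (1/4)·(-2) + (1/8)·2 + (1/8)·0 = -9/4
N: (1/2)·8 + (1/4)·5 + (1/8)·(-1) + (1/8)·(-3) = 19/4
O: (1/2)·(-5) + (1/4)·0 + (1/8)·0 + (1/8)·1 = -19/8
Highest expected payoff is 19/4, from N.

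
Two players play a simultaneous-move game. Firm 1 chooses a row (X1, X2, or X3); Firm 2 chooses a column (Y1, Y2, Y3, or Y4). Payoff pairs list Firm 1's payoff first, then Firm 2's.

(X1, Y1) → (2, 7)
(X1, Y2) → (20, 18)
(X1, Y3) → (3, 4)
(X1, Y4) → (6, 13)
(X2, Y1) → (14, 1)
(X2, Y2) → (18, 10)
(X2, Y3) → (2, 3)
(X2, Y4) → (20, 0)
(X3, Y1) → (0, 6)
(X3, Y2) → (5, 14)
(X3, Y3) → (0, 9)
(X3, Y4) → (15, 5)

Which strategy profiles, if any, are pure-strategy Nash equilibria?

(X1, Y2)

A profile is a Nash equilibrium when each player is best-responding to the other.
Firm 1's best responses — vs Y1: X2 (payoff 14); vs Y2: X1 (payoff 20); vs Y3: X1 (payoff 3); vs Y4: X2 (payoff 20).
Firm 2's best responses — vs X1: Y2 (payoff 18); vs X2: Y2 (payoff 10); vs X3: Y2 (payoff 14).
The only mutual best response is (X1, Y2); neither player gains by switching there.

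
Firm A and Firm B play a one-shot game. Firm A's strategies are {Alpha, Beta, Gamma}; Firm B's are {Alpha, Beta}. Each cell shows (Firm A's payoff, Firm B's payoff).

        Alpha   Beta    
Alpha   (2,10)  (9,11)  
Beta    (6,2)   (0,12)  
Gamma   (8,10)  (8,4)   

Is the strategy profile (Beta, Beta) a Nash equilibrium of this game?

No

Holding Firm B at Beta: Firm A gets 0 from Beta but could get 9 by switching to Alpha. Firm A has a profitable deviation.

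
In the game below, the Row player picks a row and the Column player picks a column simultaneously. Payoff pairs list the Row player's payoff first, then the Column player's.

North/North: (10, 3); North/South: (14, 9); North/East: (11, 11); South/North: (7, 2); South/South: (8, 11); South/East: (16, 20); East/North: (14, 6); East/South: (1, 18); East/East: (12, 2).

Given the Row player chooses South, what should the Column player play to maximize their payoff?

East

With the Row player fixed at South, the Column player's payoffs are: North → 2, South → 11, East → 20.
The maximum is 20, achieved by East.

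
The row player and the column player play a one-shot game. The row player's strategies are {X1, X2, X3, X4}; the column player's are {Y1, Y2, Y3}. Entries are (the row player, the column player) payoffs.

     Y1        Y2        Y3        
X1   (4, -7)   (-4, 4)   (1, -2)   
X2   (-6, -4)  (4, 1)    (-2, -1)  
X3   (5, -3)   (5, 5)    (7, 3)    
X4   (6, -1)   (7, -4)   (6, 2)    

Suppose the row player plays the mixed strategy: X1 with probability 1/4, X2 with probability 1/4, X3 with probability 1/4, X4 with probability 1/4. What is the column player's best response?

The column player's best reply maximizes expected payoff against the mix.
Y1: (1/4)·(-7) + (1/4)·(-4) + (1/4)·(-3) + (1/4)·(-1) = -15/4
Y2: (1/4)·4 + (1/4)·1 + (1/4)·5 + (1/4)·(-4) = 3/2
Y3: (1/4)·(-2) + (1/4)·(-1) + (1/4)·3 + (1/4)·2 = 1/2
Highest expected payoff is 3/2, from Y2.

Y2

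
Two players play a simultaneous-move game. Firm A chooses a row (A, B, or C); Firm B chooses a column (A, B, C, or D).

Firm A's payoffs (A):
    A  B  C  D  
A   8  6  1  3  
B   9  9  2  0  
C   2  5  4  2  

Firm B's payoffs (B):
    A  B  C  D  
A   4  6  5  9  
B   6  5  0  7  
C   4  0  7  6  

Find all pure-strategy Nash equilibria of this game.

(A, D) and (C, C)

Find each player's best response to every opponent strategy; NE are the intersections.
Firm A's best responses — vs A: B (payoff 9); vs B: B (payoff 9); vs C: C (payoff 4); vs D: A (payoff 3).
Firm B's best responses — vs A: D (payoff 9); vs B: D (payoff 7); vs C: C (payoff 7).
Mutual best responses occur at (A, D) and (C, C); at each, neither player gains by switching.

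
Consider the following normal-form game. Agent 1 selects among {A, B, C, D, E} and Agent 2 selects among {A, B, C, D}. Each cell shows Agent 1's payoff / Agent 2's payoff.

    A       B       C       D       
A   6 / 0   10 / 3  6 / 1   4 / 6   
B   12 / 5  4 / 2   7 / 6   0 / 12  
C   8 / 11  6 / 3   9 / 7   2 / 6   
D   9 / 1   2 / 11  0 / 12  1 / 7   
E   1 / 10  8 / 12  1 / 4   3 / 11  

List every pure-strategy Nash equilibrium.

Find each player's best response to every opponent strategy; NE are the intersections.
Agent 1's best responses — vs A: B (payoff 12); vs B: A (payoff 10); vs C: C (payoff 9); vs D: A (payoff 4).
Agent 2's best responses — vs A: D (payoff 6); vs B: D (payoff 12); vs C: A (payoff 11); vs D: C (payoff 12); vs E: B (payoff 12).
The only mutual best response is (A, D); neither player gains by switching there.

(A, D)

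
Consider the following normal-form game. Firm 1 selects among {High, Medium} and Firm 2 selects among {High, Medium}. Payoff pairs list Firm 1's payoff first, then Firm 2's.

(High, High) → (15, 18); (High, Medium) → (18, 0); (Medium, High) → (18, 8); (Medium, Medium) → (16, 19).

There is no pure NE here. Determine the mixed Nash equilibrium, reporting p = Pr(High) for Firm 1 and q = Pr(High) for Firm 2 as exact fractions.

Each player's mixing probability is pinned down by making the *other* player indifferent.
Firm 2 indifferent between High and Medium: p·18 + (1−p)·8 = p·0 + (1−p)·19 ⟹ 8 + 10p = 19 + (-19)p ⟹ p = 11/29.
Firm 1 indifferent between High and Medium: q·15 + (1−q)·18 = q·18 + (1−q)·16 ⟹ 18 + (-3)q = 16 + 2q ⟹ q = 2/5.

p = 11/29, q = 2/5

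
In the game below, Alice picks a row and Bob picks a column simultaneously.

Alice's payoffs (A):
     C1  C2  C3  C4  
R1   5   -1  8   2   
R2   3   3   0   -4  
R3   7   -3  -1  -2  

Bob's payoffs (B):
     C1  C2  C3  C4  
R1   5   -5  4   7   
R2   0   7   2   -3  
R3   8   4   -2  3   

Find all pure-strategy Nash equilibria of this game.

A profile is a Nash equilibrium when each player is best-responding to the other.
Alice's best responses — vs C1: R3 (payoff 7); vs C2: R2 (payoff 3); vs C3: R1 (payoff 8); vs C4: R1 (payoff 2).
Bob's best responses — vs R1: C4 (payoff 7); vs R2: C2 (payoff 7); vs R3: C1 (payoff 8).
Mutual best responses occur at (R1, C4), (R2, C2), and (R3, C1); at each, neither player gains by switching.

(R1, C4), (R2, C2), and (R3, C1)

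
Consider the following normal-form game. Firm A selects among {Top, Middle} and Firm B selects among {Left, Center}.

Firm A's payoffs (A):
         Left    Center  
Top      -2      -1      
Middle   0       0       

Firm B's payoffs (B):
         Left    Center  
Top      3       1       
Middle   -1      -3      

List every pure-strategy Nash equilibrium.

(Middle, Left)

Check mutual best responses: a cell is a NE iff neither player can gain by unilaterally deviating.
Firm A's best responses — vs Left: Middle (payoff 0); vs Center: Middle (payoff 0).
Firm B's best responses — vs Top: Left (payoff 3); vs Middle: Left (payoff -1).
The only mutual best response is (Middle, Left); neither player gains by switching there.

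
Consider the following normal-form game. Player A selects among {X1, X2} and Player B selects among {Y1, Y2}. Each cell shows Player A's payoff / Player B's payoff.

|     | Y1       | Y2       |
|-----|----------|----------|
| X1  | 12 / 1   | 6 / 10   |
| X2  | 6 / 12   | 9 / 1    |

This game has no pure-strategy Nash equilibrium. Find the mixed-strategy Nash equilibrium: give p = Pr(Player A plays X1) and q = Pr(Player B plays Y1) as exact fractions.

p = 11/20, q = 1/3

Each player's mixing probability is pinned down by making the *other* player indifferent.
Player B indifferent between Y1 and Y2: p·1 + (1−p)·12 = p·10 + (1−p)·1 ⟹ 12 + (-11)p = 1 + 9p ⟹ p = 11/20.
Player A indifferent between X1 and X2: q·12 + (1−q)·6 = q·6 + (1−q)·9 ⟹ 6 + 6q = 9 + (-3)q ⟹ q = 1/3.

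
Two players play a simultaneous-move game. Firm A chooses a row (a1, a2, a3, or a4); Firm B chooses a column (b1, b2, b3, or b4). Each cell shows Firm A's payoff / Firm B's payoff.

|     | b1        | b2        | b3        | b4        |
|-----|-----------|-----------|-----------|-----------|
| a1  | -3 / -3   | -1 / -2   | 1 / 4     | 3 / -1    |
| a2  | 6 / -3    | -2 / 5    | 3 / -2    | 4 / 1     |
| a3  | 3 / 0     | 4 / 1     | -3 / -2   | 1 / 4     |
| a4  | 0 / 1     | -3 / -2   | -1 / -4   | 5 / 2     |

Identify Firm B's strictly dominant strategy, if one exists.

No strictly dominant strategy

Check whether one of Firm B's strategies beats all alternatives regardless of what the opponent does.
b1 is not dominant: against a1, b2 gives -2 > -3.
b2 is not dominant: against a1, b3 gives 4 > -2.
b3 is not dominant: against a2, b2 gives 5 > -2.
b4 is not dominant: against a1, b3 gives 4 > -1.
No single strategy is best against every opponent action.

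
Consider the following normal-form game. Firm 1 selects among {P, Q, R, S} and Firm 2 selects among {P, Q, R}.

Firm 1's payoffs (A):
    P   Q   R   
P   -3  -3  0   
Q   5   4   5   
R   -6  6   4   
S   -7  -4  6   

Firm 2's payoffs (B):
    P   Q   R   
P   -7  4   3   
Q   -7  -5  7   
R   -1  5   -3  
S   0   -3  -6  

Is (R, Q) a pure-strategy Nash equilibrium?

Holding Firm 2 at Q: Firm 1 gets 6 from R, versus -3 from P, 4 from Q, -4 from S. No profitable deviation for Firm 1.
Holding Firm 1 at R: Firm 2 gets 5 from Q, versus -1 from P, -3 from R. No profitable deviation for Firm 2 either.

Yes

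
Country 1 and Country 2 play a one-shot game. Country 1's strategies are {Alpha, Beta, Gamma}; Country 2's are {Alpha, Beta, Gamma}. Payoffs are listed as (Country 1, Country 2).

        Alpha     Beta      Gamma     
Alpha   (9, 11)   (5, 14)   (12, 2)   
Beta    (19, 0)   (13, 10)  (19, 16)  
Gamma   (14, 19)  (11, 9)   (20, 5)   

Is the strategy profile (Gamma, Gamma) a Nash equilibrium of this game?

Holding Country 2 at Gamma: Country 1 gets 20 from Gamma, versus 12 from Alpha, 19 from Beta. No profitable deviation for Country 1.
Holding Country 1 at Gamma: Country 2 gets 5 from Gamma but could get 19 by switching to Alpha. Country 2 has a profitable deviation.

No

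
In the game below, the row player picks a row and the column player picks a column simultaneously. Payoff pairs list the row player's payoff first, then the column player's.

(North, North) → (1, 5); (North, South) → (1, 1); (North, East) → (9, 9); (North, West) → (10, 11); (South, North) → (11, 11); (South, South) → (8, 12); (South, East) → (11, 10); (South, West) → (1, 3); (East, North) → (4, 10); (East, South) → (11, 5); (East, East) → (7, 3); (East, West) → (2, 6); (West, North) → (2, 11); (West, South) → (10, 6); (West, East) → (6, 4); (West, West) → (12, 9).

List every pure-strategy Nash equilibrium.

A profile is a Nash equilibrium when each player is best-responding to the other.
The row player's best responses — vs North: South (payoff 11); vs South: East (payoff 11); vs East: South (payoff 11); vs West: West (payoff 12).
The column player's best responses — vs North: West (payoff 11); vs South: South (payoff 12); vs East: North (payoff 10); vs West: North (payoff 11).
No cell has both players best-responding. For instance, the row player's best reply to South is East, but against East the column player prefers North over South.

None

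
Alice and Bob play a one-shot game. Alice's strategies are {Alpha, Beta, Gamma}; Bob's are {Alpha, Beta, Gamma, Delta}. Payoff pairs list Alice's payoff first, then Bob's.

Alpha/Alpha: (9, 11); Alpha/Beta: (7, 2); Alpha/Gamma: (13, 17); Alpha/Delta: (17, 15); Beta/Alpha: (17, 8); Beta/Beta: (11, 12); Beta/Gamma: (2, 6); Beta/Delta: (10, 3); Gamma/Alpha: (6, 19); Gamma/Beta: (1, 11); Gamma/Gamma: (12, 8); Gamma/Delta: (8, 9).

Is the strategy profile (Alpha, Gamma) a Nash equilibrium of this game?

Holding Bob at Gamma: Alice gets 13 from Alpha, versus 2 from Beta, 12 from Gamma. No profitable deviation for Alice.
Holding Alice at Alpha: Bob gets 17 from Gamma, versus 11 from Alpha, 2 from Beta, 15 from Delta. No profitable deviation for Bob either.

Yes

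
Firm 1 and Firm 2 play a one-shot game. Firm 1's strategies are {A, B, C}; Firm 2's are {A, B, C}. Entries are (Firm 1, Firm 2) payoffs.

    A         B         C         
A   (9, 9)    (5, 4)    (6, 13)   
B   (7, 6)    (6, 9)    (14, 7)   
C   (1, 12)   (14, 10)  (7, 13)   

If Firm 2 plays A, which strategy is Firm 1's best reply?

With Firm 2 fixed at A, Firm 1's payoffs are: A → 9, B → 7, C → 1.
The maximum is 9, achieved by A.

A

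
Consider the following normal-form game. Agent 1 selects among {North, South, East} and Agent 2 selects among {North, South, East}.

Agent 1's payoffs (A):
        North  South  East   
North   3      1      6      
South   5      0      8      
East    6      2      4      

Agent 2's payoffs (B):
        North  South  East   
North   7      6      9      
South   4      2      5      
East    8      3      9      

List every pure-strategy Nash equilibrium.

(South, East)

Check mutual best responses: a cell is a NE iff neither player can gain by unilaterally deviating.
Agent 1's best responses — vs North: East (payoff 6); vs South: East (payoff 2); vs East: South (payoff 8).
Agent 2's best responses — vs North: East (payoff 9); vs South: East (payoff 5); vs East: East (payoff 9).
The only mutual best response is (South, East); neither player gains by switching there.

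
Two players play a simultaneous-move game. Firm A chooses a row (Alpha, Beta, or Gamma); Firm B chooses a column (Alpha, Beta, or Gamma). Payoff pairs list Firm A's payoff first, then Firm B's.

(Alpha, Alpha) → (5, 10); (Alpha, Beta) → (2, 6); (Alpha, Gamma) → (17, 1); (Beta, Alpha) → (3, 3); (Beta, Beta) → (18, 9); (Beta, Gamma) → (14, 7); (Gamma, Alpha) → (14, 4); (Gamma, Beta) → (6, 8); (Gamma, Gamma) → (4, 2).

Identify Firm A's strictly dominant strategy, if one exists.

Check whether one of Firm A's strategies beats all alternatives regardless of what the opponent does.
Alpha is not dominant: against Alpha, Gamma gives 14 > 5.
Beta is not dominant: against Alpha, Alpha gives 5 > 3.
Gamma is not dominant: against Beta, Beta gives 18 > 6.
No single strategy is best against every opponent action.

No strictly dominant strategy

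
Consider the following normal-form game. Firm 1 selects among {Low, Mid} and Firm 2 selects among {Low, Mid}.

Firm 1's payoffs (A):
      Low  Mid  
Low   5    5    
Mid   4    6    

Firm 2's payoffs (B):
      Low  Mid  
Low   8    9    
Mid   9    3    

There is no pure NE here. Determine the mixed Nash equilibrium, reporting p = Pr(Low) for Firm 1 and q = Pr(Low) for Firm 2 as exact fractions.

In a mixed NE each player is indifferent between their pure strategies, so the opponent's mix sets the indifference.
Firm 2 indifferent between Low and Mid: p·8 + (1−p)·9 = p·9 + (1−p)·3 ⟹ 9 + (-1)p = 3 + 6p ⟹ p = 6/7.
Firm 1 indifferent between Low and Mid: q·5 + (1−q)·5 = q·4 + (1−q)·6 ⟹ 5 + 0q = 6 + (-2)q ⟹ q = 1/2.

p = 6/7, q = 1/2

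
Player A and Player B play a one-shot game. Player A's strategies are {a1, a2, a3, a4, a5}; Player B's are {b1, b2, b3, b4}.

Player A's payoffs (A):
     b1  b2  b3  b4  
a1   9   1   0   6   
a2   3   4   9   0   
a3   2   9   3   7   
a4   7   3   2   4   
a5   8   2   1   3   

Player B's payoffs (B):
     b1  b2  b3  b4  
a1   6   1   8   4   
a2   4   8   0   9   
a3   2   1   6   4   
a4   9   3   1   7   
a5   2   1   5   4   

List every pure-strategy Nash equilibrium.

No pure-strategy Nash equilibrium

Check mutual best responses: a cell is a NE iff neither player can gain by unilaterally deviating.
Player A's best responses — vs b1: a1 (payoff 9); vs b2: a3 (payoff 9); vs b3: a2 (payoff 9); vs b4: a3 (payoff 7).
Player B's best responses — vs a1: b3 (payoff 8); vs a2: b4 (payoff 9); vs a3: b3 (payoff 6); vs a4: b1 (payoff 9); vs a5: b3 (payoff 5).
No cell has both players best-responding. For instance, Player A's best reply to b3 is a2, but against a2 Player B prefers b4 over b3.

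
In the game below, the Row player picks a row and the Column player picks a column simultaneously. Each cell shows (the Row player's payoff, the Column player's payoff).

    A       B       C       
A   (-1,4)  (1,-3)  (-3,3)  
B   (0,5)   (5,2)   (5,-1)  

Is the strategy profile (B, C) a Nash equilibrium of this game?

No

Holding the Column player at C: the Row player gets 5 from B, versus -3 from A. No profitable deviation for the Row player.
Holding the Row player at B: the Column player gets -1 from C but could get 5 by switching to A. The Column player has a profitable deviation.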